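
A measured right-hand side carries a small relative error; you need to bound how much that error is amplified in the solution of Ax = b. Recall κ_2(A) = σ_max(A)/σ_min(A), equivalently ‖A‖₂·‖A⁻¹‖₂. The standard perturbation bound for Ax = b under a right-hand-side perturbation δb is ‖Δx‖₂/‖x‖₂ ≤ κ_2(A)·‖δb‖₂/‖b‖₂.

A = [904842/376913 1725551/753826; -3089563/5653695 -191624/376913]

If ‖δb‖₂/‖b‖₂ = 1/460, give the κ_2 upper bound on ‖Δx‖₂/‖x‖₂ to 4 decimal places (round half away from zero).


0.8270

form AᵀA = [115265725549/19015031025 7318362317/1267668735; 7318362317/1267668735 1858658705/338044996] with trace 1045494781/90440100 and determinant 83521/90440100
solving λ² − 1045494781/90440100·λ + 83521/90440100 = 0 gives λ = 289/25, 289/3617604
σ_max=√(289/25)=(17/5), σ_min=√(289/3617604)=(17/1902) → κ = 380.4000
κ_2(A)·‖δb‖/‖b‖ = 0.8270


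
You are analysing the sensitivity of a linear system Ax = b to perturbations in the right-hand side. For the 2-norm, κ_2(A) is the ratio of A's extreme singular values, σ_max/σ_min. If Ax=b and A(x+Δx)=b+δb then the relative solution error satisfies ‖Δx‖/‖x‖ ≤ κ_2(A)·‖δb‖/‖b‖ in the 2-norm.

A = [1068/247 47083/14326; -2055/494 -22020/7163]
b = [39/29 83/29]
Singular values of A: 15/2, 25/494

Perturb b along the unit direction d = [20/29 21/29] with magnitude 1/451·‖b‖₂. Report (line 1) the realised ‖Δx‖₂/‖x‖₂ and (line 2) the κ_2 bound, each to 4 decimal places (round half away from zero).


0.0023
0.3286

from the listed singular values, σ₁ = 15/2, σ_n = 25/494
κ_2(A) = (15/2) / (25/494) = 148.2000
κ_2(A)·‖δb‖/‖b‖ = 0.3286
solve Ax = b  →  x = [-35.6747 47.3440]
‖b‖₂ = 3.1623 and ‖x‖₂ = 59.2801
with δb = [0.0048 0.0051], A·Δx = δb → ‖Δx‖ = 0.1386
dividing the unrounded norms, ‖Δx‖/‖x‖ = 0.0023
tightness: 0.0023 against a bound of 0.3286 (unrounded ratio ≈ 0.0071)


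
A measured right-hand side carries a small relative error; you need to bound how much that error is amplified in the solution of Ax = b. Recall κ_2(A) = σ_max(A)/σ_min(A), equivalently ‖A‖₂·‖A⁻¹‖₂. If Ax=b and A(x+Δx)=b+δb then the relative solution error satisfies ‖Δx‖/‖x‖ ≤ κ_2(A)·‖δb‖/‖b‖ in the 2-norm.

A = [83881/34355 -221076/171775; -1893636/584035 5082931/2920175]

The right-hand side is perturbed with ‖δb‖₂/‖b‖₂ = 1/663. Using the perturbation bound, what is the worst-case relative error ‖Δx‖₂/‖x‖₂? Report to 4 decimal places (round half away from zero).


AᵀA = [224770708201/13643875249 -599378363136/68219376245; -599378363136/68219376245 1598437852321/341096881225]; tr = 24974759714/1180266025, det = 279841/47210641
λ_max, λ_min = (24974759714/1180266025 ± √623705594089567159296/1393027889769300625)/2 = 529/25, 13225/47210641
κ_2(A) = √(λ_max/λ_min) = √((529/25) / (13225/47210641)) = 274.8400
perturbation bound = 274.8400·1/663 = 0.4145

0.4145


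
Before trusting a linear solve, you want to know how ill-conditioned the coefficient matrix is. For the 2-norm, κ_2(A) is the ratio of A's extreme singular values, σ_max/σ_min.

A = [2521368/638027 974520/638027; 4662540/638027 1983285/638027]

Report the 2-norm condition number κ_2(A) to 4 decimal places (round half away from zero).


72.1750

M = AᵀA = [7478460432/108351997 3115323180/108351997; 3115323180/108351997 1299736125/108351997]. tr(M)=675245889/8334769, det(M)=10497600/8334769
char-poly roots: 81 and 129600/8334769
σ_max=√81=9, σ_min=√(129600/8334769)=(360/2887) → κ = 72.1750


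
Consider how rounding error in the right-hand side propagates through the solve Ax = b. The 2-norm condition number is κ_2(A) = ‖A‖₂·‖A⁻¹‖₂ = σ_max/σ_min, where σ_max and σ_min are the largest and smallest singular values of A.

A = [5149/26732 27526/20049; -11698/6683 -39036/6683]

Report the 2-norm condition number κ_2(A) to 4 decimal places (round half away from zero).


form AᵀA = [1318265/425104 1672055/159414; 1672055/159414 8609140/239121] with trace 149610625/3825936 and determinant 390625/239121
char-poly roots: 625/16 and 10000/239121
σ_max=√(625/16)=(25/4), σ_min=√(10000/239121)=(100/489) → κ = 30.5625

30.5625


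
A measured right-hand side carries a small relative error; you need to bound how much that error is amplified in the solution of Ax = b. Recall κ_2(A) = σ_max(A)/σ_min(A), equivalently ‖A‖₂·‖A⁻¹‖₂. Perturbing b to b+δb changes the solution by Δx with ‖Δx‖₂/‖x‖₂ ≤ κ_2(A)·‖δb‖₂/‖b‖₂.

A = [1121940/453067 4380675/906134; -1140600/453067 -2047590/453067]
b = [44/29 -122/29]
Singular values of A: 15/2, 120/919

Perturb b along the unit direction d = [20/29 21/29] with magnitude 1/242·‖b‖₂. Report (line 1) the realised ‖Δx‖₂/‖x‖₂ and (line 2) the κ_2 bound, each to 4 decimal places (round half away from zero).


0.0092
0.2373

from the listed singular values, σ₁ = 15/2, σ_n = 120/919
condition number: (15/2) ÷ (120/919) = 57.4375
κ_2(A)·‖δb‖/‖b‖ = 0.2373
solve Ax = b  →  x = [13.7657 -6.7373]
‖b‖₂ = 4.4721 and ‖x‖₂ = 15.3259
δb = ε·‖b‖·d = [0.0127 0.0134]; solving A·Δx = δb gives ‖Δx‖ = 0.1415
realised ‖Δx‖/‖x‖ = 0.0092
so the bound overstates the realised error by a factor of ≈ 25.7024 (computed from the unrounded values)


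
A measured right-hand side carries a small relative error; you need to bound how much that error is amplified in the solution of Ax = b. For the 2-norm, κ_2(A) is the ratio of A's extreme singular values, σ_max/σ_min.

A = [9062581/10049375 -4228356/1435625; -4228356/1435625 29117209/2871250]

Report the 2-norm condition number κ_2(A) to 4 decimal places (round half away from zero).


form AᵀA = [1533121764889/161583900625 -750772092114/23083414375; -750772092114/23083414375 1470924540481/13190522500] with trace 125132463269/1034136964 and determinant 228765625/1034136964
solving λ² − 125132463269/1034136964·λ + 228765625/1034136964 = 0 gives λ = 121, 1890625/1034136964
σ_max=√121=11, σ_min=√(1890625/1034136964)=(1375/32158) → κ = 257.2640

257.2640


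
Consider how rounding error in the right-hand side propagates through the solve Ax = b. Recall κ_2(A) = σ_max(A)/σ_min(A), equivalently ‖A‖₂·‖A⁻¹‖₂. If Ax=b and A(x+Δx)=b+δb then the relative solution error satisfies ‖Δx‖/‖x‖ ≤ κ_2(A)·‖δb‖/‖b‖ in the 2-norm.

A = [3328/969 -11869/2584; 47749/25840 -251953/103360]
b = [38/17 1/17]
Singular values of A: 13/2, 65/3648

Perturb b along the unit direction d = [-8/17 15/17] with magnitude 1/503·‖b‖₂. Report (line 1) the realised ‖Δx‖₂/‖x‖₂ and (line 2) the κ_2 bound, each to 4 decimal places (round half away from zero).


0.0044
0.7252

σ_max = 13/2, σ_min = 65/3648
condition number: (13/2) ÷ (65/3648) = 364.8000
perturbation bound = 364.8000·1/503 = 0.7252
solve Ax = b  →  x = [-44.7138 -33.9200]
‖b‖ = 2.2361, ‖x‖ = 56.1239
δb = ε·‖b‖·d = [-0.0021 0.0039]; solving A·Δx = δb gives ‖Δx‖ = 0.2495
relative error = 0.0044
tightness: 0.0044 against a bound of 0.7252 (unrounded ratio ≈ 0.0061)


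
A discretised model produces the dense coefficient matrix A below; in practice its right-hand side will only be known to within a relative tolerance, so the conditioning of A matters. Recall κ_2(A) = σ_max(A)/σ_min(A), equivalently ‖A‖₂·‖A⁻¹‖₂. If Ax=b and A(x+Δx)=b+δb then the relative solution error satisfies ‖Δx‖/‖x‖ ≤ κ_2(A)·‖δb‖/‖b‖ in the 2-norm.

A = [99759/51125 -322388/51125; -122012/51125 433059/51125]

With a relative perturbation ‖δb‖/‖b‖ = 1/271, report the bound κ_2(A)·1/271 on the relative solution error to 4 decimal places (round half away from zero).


0.3018

M = AᵀA = [993551449/104550625 -3399979968/104550625; -3399979968/104550625 11658964801/104550625]. tr(M)=20244026/167281, det(M)=366025/167281
eigenvalues of AᵀA: λ = (tr ± √(tr²−4·det))/2 = 121, 3025/167281
σ_max=√121=11, σ_min=√(3025/167281)=(55/409) → κ = 81.8000
bound on ‖Δx‖/‖x‖: κ·ε = 81.8000·1/271 = 0.3018


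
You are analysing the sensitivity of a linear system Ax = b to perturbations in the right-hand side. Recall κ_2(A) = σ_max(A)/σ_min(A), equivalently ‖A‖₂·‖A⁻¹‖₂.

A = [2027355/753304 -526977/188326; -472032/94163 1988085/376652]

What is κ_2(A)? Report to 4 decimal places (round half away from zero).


382.0000

AᵀA = [63564974649/1963553344 -16685565435/490888336; -16685565435/490888336 17520072669/490888336]; tr = 158912325/2334784, det = 1185921/37356544
eigenvalues of AᵀA: λ = (tr ± √(tr²−4·det))/2 = 1089/16, 1089/2334784
κ_2(A) = √(λ_max/λ_min) = √((1089/16) / (1089/2334784)) = 382.0000


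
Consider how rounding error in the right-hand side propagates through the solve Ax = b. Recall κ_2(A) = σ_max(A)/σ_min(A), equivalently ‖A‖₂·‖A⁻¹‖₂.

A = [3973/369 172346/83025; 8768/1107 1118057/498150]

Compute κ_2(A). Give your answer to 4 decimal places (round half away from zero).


M = AᵀA = [218940385/1225449 2212827562/55145205; 2212827562/55145205 92774585161/9926136900]. tr(M)=1110167581/5904900, det(M)=352275361/5904900
eigenvalues of AᵀA: λ = (tr ± √(tr²−4·det))/2 = 18769/100, 18769/59049
κ = σ_max/σ_min = (137/10)/(137/243) = 24.3000

24.3000


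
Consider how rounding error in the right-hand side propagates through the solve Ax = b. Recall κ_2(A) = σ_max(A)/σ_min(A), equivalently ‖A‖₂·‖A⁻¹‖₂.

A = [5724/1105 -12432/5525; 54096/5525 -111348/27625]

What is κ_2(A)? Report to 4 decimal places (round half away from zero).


form AᵀA = [12960144/105625 -26998272/528125; -26998272/528125 56270736/2640625] with trace 2250144/15625 and determinant 20736/15625
eigenvalues of AᵀA: λ = (tr ± √(tr²−4·det))/2 = 144, 144/15625
κ = σ_max/σ_min = 12/(12/125) = 125.0000

125.0000


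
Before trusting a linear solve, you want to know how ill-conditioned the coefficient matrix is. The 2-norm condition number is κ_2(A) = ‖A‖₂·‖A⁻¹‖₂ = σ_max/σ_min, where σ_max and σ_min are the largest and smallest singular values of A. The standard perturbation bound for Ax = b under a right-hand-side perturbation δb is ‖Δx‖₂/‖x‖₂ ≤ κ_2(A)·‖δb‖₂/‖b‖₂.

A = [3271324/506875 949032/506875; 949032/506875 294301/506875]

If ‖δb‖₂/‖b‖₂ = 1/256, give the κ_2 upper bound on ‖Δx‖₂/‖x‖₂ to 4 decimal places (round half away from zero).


0.7920

M = AᵀA = [3712711184/82215125 1082845512/82215125; 1082845512/82215125 315927941/82215125]. tr(M)=32229113/657721, det(M)=38416/657721
char-poly roots: 49 and 784/657721
κ = σ_max/σ_min = 7/(28/811) = 202.7500
κ_2(A)·‖δb‖/‖b‖ = 0.7920


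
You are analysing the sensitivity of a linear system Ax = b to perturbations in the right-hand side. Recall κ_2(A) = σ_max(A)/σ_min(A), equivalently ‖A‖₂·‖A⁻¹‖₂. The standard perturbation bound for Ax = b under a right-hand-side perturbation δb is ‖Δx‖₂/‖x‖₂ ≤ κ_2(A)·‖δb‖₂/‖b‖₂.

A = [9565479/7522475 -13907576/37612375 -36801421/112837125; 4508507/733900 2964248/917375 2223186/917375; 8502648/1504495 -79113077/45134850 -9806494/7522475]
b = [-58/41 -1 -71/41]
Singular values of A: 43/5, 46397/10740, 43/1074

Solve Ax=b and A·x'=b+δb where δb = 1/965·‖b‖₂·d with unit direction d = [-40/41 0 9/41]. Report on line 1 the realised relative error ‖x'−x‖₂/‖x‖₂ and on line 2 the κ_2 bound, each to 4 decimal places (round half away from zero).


σ_max = 43/5, σ_min = 43/1074
κ = σ_max/σ_min = (43/5)/(43/1074) = 214.8000
κ_2(A)·‖δb‖/‖b‖ = 0.2226
solve Ax = b  →  x = [-0.2777 -14.8462 20.0863]
‖b‖₂ = 2.4495 and ‖x‖₂ = 24.9789
δb = ε·‖b‖·d = [-0.0025 0.0000 0.0006]; solving A·Δx = δb gives ‖Δx‖ = 0.0634
realised ‖Δx‖/‖x‖ = 0.0025
so the bound overstates the realised error by a factor of ≈ 87.6993 (computed from the unrounded values)

0.0025
0.2226


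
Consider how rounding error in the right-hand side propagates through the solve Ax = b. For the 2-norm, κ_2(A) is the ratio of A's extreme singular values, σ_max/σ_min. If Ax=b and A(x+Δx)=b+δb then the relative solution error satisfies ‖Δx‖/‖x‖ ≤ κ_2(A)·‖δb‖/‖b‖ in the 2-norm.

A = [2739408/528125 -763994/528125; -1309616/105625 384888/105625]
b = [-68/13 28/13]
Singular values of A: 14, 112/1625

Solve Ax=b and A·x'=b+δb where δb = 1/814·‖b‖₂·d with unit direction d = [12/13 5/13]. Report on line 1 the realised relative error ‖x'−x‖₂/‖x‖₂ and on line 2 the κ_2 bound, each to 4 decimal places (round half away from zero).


from the listed singular values, σ₁ = 14, σ_n = 112/1625
condition number: 14 ÷ (112/1625) = 203.1250
κ_2(A)·‖δb‖/‖b‖ = 0.2495
solve Ax = b  →  x = [-16.5243 -55.6343]
‖b‖ = 5.6569, ‖x‖ = 58.0364
with δb = [0.0064 0.0027], A·Δx = δb → ‖Δx‖ = 0.1008
dividing the unrounded norms, ‖Δx‖/‖x‖ = 0.0017
tightness: 0.0017 against a bound of 0.2495 (unrounded ratio ≈ 0.0070)

0.0017
0.2495


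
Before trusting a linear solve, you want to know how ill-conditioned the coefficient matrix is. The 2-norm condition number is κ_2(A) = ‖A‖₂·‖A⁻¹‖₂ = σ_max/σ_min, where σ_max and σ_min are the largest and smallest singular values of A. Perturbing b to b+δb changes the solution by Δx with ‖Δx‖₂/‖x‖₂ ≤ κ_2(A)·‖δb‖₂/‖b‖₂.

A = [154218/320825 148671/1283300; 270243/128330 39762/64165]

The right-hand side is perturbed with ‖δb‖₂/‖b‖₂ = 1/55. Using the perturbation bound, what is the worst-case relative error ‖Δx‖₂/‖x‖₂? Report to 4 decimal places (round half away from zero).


1.7073

form AᵀA = [1142721441/244922500 166626369/122461250; 166626369/122461250 389357361/979690000] with trace 7936389/1567504 and determinant 18225/6270016
λ_max, λ_min = (7936389/1567504 ± √62957702598921/2457068790016)/2 = 81/16, 225/391876
so κ_2 = √((81/16) / (225/391876)) = 93.9000
worst-case relative error ≤ 93.9000 × 1/55 = 1.7073


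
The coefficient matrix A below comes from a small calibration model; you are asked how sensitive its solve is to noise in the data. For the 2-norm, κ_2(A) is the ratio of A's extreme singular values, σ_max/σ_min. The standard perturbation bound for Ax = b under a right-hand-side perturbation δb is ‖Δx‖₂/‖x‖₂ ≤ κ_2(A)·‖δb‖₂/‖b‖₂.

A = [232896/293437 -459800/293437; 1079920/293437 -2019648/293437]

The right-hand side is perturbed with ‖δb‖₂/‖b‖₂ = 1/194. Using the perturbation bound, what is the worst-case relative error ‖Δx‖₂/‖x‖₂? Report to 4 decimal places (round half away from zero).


1.0851

AᵀA = [726036736/51222649 -1361180160/51222649; -1361180160/51222649 2552286784/51222649]; tr = 11343680/177241, det = 16384/177241
eigenvalues of AᵀA: λ = (tr ± √(tr²−4·det))/2 = 64, 256/177241
σ_max=√64=8, σ_min=√(256/177241)=(16/421) → κ = 210.5000
κ_2(A)·‖δb‖/‖b‖ = 1.0851


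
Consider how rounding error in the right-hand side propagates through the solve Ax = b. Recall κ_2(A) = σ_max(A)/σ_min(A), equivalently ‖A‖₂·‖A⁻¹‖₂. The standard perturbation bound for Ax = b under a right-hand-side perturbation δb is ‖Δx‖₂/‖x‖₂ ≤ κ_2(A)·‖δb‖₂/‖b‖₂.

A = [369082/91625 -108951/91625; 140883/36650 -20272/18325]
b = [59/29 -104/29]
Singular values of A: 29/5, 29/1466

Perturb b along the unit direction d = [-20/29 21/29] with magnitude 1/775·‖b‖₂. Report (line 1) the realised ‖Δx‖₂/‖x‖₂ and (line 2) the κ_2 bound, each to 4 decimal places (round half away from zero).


0.0013
0.3783

largest singular value 29/5, smallest 29/1466
κ = σ_max/σ_min = (29/5)/(29/1466) = 293.2000
κ_2(A)·‖δb‖/‖b‖ = 0.3783
solve Ax = b  →  x = [-56.7834 -194.0703]
2-norm of b is 4.1231; of x, 202.2070
Δx = A⁻¹·δb where δb = 1/775·4.1231·d; ‖Δx‖ = 0.2689
relative error = 0.0013
tightness: 0.0013 against a bound of 0.3783 (unrounded ratio ≈ 0.0035)


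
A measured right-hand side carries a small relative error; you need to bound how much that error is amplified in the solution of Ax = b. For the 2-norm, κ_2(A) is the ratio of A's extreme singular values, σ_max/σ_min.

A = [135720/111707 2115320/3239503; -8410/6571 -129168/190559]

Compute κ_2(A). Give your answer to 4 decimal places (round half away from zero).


328.5500

form AᵀA = [38860339300/12478453849 20725267680/12478453849; 20725267680/12478453849 11053938496/12478453849] with trace 172713764/43178041 and determinant 6400/43178041
eigenvalues of AᵀA: λ = (tr ± √(tr²−4·det))/2 = 4, 1600/43178041
σ_max=√4=2, σ_min=√(1600/43178041)=(40/6571) → κ = 328.5500


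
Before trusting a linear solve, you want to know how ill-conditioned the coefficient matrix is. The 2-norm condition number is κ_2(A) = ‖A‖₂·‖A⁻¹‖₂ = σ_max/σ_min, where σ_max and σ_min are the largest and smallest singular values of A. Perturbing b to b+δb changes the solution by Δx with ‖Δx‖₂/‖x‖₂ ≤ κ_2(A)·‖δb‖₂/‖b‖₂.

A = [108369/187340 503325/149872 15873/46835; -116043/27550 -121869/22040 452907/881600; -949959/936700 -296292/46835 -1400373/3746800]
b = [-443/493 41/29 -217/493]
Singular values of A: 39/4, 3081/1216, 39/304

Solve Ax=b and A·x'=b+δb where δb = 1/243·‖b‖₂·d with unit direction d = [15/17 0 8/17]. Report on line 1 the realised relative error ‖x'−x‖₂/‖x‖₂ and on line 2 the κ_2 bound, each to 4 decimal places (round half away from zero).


0.0071
0.3128

from the listed singular values, σ₁ = 39/4, σ_n = 39/304
condition number: (39/4) ÷ (39/304) = 76.0000
κ_2(A)·‖δb‖/‖b‖ = 0.3128
solve Ax = b  →  x = [-2.4039 0.8905 -7.3726]
‖b‖₂ = 1.7321 and ‖x‖₂ = 7.8055
with δb = [0.0063 0.0000 0.0034], A·Δx = δb → ‖Δx‖ = 0.0556
dividing the unrounded norms, ‖Δx‖/‖x‖ = 0.0071
realised/bound (from unrounded values) ≈ 0.0228


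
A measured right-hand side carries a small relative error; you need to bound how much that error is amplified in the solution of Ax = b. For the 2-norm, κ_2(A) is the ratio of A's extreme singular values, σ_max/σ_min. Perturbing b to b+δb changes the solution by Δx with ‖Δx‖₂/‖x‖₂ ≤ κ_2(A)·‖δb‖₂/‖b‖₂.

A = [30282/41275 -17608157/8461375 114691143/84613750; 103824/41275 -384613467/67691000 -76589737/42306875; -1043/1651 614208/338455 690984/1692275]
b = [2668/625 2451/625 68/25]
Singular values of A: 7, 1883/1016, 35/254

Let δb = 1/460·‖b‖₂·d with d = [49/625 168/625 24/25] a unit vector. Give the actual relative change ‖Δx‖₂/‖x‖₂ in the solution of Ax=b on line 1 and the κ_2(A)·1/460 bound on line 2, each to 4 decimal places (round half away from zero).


largest singular value 7, smallest 35/254
κ_2(A) = 7 / (35/254) = 50.8000
worst-case relative error ≤ 50.8000 × 1/460 = 0.1104
solve Ax = b  →  x = [27.0154 10.0226 3.9142]
‖b‖₂ = 6.4031 and ‖x‖₂ = 29.0793
δb = ε·‖b‖·d = [0.0011 0.0037 0.0134]; solving A·Δx = δb gives ‖Δx‖ = 0.1010
realised ‖Δx‖/‖x‖ = 0.0035
tightness: 0.0035 against a bound of 0.1104 (unrounded ratio ≈ 0.0315)

0.0035
0.1104


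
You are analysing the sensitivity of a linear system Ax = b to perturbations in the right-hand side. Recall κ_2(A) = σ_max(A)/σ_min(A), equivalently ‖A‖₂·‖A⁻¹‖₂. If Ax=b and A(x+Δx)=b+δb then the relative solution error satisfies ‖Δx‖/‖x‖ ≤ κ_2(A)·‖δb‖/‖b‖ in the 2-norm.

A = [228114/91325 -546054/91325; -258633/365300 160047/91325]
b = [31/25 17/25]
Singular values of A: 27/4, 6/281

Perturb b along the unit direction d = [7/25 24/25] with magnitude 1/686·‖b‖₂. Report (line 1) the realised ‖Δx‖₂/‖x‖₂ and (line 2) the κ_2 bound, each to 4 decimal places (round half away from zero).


0.0021
0.4608

from the listed singular values, σ₁ = 27/4, σ_n = 6/281
κ = σ_max/σ_min = (27/4)/(6/281) = 316.1250
κ_2(A)·‖δb‖/‖b‖ = 0.4608
solve Ax = b  →  x = [43.2877 17.8761]
‖b‖₂ = 1.4142 and ‖x‖₂ = 46.8336
δb = ε·‖b‖·d = [0.0006 0.0020]; solving A·Δx = δb gives ‖Δx‖ = 0.0965
relative error = 0.0021
tightness: 0.0021 against a bound of 0.4608 (unrounded ratio ≈ 0.0045)


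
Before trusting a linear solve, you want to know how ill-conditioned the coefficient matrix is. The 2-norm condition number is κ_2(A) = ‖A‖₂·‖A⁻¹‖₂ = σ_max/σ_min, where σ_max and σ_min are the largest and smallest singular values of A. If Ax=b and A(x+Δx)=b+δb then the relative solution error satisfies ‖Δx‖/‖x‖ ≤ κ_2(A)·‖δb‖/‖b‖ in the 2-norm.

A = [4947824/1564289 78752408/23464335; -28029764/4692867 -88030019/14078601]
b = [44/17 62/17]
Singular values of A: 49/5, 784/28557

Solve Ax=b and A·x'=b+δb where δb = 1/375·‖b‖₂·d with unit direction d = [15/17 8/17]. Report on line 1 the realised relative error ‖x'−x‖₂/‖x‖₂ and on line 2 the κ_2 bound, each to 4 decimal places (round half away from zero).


from the listed singular values, σ₁ = 49/5, σ_n = 784/28557
κ = σ_max/σ_min = (49/5)/(784/28557) = 356.9625
bound on ‖Δx‖/‖x‖: κ·ε = 356.9625·1/375 = 0.9519
solve Ax = b  →  x = [-105.6469 100.3343]
‖b‖ = 4.4721, ‖x‖ = 145.6991
δb = ε·‖b‖·d = [0.0105 0.0056]; solving A·Δx = δb gives ‖Δx‖ = 0.4344
realised ‖Δx‖/‖x‖ = 0.0030
realised/bound (from unrounded values) ≈ 0.0031

0.0030
0.9519


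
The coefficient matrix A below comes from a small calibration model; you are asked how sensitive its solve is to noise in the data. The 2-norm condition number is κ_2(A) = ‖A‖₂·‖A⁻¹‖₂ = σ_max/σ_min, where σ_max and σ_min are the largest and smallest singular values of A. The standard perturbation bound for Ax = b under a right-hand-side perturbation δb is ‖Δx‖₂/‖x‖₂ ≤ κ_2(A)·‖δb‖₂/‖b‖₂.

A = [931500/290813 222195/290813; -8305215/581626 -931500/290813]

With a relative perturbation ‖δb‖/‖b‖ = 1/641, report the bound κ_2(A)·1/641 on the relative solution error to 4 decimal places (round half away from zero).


0.5398

AᵀA = [43097778225/201242596 2424228750/50310649; 2424228750/50310649 545546025/50310649]; tr = 26936325/119716, det = 50625/119716
eigenvalues of AᵀA: λ = (tr ± √(tr²−4·det))/2 = 225, 225/119716
so κ_2 = √(225 / (225/119716)) = 346.0000
bound on ‖Δx‖/‖x‖: κ·ε = 346.0000·1/641 = 0.5398


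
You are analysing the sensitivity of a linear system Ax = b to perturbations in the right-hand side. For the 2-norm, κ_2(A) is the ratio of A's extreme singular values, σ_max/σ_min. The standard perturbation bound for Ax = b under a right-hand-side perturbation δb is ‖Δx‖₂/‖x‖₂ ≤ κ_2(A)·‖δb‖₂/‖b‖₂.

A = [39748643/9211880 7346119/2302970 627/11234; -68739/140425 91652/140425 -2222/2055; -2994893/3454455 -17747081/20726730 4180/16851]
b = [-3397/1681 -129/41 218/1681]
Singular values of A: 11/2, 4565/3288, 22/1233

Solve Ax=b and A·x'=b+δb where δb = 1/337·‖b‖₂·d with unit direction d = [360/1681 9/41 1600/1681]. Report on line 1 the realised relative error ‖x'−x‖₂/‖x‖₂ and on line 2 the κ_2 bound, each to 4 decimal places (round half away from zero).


from the listed singular values, σ₁ = 11/2, σ_n = 22/1233
κ = σ_max/σ_min = (11/2)/(22/1233) = 308.2500
worst-case relative error ≤ 308.2500 × 1/337 = 0.9147
solve Ax = b  →  x = [27.3888 -37.1245 -31.8986]
‖b‖₂ = 3.7417 and ‖x‖₂ = 56.0883
Δx = A⁻¹·δb where δb = 1/337·3.7417·d; ‖Δx‖ = 0.6223
dividing the unrounded norms, ‖Δx‖/‖x‖ = 0.0111
realised/bound (from unrounded values) ≈ 0.0121

0.0111
0.9147


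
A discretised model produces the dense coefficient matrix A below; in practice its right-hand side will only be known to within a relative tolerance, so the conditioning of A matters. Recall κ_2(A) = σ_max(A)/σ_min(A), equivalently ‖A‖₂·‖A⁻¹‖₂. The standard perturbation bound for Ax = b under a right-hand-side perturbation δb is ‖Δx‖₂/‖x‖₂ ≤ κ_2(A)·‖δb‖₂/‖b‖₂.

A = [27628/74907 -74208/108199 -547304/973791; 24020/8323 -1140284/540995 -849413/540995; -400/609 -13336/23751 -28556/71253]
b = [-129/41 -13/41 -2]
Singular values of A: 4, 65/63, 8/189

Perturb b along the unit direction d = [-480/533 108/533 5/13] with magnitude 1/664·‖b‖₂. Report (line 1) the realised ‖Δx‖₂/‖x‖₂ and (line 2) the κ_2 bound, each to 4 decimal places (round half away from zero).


σ_max = 4, σ_min = 8/189
condition number: 4 ÷ (8/189) = 94.5000
bound on ‖Δx‖/‖x‖: κ·ε = 94.5000·1/664 = 0.1423
solve Ax = b  →  x = [1.8243 -26.5276 39.1668]
‖b‖₂ = 3.7417 and ‖x‖₂ = 47.3400
δb = ε·‖b‖·d = [-0.0051 0.0011 0.0022]; solving A·Δx = δb gives ‖Δx‖ = 0.1331
dividing the unrounded norms, ‖Δx‖/‖x‖ = 0.0028
realised/bound (from unrounded values) ≈ 0.0198

0.0028
0.1423


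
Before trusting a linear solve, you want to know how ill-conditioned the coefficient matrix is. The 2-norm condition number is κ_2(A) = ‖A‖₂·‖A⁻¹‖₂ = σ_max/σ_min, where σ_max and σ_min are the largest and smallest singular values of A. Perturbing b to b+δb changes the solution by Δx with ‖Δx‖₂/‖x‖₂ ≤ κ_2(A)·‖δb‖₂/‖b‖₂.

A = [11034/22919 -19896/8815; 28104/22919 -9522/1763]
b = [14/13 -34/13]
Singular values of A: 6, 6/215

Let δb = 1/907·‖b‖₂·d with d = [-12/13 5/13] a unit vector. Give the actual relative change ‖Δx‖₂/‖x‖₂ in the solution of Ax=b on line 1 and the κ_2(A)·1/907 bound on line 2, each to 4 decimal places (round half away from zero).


0.0016
0.2370

from the listed singular values, σ₁ = 6, σ_n = 6/215
condition number: 6 ÷ (6/215) = 215.0000
κ_2(A)·‖δb‖/‖b‖ = 0.2370
solve Ax = b  →  x = [-69.9919 -15.4065]
‖b‖ = 2.8284, ‖x‖ = 71.6674
with δb = [-0.0029 0.0012], A·Δx = δb → ‖Δx‖ = 0.1117
realised ‖Δx‖/‖x‖ = 0.0016
tightness: 0.0016 against a bound of 0.2370 (unrounded ratio ≈ 0.0066)


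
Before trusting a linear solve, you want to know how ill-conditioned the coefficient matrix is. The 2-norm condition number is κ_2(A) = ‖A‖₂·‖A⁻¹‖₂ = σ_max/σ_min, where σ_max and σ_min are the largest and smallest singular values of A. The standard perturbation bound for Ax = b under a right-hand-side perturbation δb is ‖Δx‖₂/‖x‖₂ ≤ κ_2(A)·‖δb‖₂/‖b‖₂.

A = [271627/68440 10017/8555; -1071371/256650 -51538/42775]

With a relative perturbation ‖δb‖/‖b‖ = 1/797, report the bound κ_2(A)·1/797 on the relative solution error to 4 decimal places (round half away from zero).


form AᵀA = [41576871841/1253160000 505269737/52215000; 505269737/52215000 6141109/2175625] with trace 72182641/2005056 and determinant 625/55696
eigenvalues of AᵀA: λ = (tr ± √(tr²−4·det))/2 = 36, 625/2005056
so κ_2 = √(36 / (625/2005056)) = 339.8400
κ_2(A)·‖δb‖/‖b‖ = 0.4264

0.4264


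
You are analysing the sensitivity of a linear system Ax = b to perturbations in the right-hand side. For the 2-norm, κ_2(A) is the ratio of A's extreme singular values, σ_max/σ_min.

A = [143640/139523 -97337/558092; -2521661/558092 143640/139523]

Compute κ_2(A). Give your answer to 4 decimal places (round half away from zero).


83.0000

form AᵀA = [97051601/4519184 -1364580/282449; -1364580/282449 4927289/4519184] with trace 1243645/55112 and determinant 130321/1763584
λ_max, λ_min = (1243645/55112 ± √96609694041/189833284)/2 = 361/16, 361/110224
κ = σ_max/σ_min = (19/4)/(19/332) = 83.0000


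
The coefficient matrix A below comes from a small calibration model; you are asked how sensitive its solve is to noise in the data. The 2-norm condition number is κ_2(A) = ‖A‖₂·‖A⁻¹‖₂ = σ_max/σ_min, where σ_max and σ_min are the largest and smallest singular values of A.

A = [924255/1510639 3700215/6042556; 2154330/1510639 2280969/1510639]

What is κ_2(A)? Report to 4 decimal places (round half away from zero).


form AᵀA = [32517071325/13503137209 136543088745/54012548836; 136543088745/54012548836 573589966329/216050195344] with trace 1300669569/256896784 and determinant 164025/64224196
eigenvalues of AᵀA: λ = (tr ± √(tr²−4·det))/2 = 81/16, 8100/16056049
κ_2(A) = √(λ_max/λ_min) = √((81/16) / (8100/16056049)) = 100.1750

100.1750


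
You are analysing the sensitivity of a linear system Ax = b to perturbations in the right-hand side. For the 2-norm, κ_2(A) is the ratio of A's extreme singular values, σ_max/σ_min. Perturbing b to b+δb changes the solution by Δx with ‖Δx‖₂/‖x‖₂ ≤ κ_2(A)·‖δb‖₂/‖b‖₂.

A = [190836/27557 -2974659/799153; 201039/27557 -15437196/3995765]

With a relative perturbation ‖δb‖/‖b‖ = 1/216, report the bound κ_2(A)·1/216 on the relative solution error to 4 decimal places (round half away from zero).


1.5009

form AᵀA = [76835058417/759388249 -204890985216/3796941245; -204890985216/3796941245 546399434601/18984706225] with trace 8537286834/65691025 and determinant 10556001/65691025
λ_max, λ_min = (8537286834/65691025 ± √72882492747887379456/4315310765550625)/2 = 3249/25, 3249/2627641
σ_max=√(3249/25)=(57/5), σ_min=√(3249/2627641)=(57/1621) → κ = 324.2000
worst-case relative error ≤ 324.2000 × 1/216 = 1.5009


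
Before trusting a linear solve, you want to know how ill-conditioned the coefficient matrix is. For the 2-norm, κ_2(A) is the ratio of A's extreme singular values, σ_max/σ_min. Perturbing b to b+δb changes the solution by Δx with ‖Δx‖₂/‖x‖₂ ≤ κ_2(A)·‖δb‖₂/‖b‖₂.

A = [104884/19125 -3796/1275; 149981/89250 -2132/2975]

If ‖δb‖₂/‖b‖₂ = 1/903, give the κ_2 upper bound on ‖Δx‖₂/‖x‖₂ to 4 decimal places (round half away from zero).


0.0436

AᵀA = [221983697/6747300 -1971554/112455; -1971554/112455 70304/7497]; tr = 16779841/396900, det = 114244/99225
solving λ² − 16779841/396900·λ + 114244/99225 = 0 gives λ = 169/4, 2704/99225
σ_max=√(169/4)=(13/2), σ_min=√(2704/99225)=(52/315) → κ = 39.3750
worst-case relative error ≤ 39.3750 × 1/903 = 0.0436


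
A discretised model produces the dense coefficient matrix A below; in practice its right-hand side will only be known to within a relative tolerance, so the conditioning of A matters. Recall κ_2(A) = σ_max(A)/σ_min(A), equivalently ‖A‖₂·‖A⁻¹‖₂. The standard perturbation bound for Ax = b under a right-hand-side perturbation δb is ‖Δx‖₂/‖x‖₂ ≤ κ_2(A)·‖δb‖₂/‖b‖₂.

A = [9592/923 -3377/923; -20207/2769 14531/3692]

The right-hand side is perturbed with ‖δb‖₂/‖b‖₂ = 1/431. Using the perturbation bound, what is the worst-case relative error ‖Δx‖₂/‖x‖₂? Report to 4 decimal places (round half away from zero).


0.0309

AᵀA = [1236381025/7667361 -682334125/10223148; -682334125/10223148 393616025/13630864]; tr = 138015625/725904, det = 9150625/45369
λ_max, λ_min = (138015625/725904 ± √18623194325580625/526936617216)/2 = 3025/16, 48400/45369
κ = σ_max/σ_min = (55/4)/(220/213) = 13.3125
worst-case relative error ≤ 13.3125 × 1/431 = 0.0309


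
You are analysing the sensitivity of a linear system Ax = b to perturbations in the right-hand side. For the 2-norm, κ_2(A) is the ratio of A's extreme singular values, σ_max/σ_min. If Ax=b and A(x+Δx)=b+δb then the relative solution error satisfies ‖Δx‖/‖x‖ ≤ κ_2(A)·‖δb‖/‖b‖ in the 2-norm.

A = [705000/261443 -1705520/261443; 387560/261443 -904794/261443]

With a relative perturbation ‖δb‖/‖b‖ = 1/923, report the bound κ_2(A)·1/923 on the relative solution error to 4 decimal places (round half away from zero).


0.2051

AᵀA = [2239542400/236513641 -5373887760/236513641; -5373887760/236513641 12897753124/236513641]; tr = 89569796/1399489, det = 160000/1399489
eigenvalues of AᵀA: λ = (tr ± √(tr²−4·det))/2 = 64, 2500/1399489
σ_max=√64=8, σ_min=√(2500/1399489)=(50/1183) → κ = 189.2800
bound on ‖Δx‖/‖x‖: κ·ε = 189.2800·1/923 = 0.2051


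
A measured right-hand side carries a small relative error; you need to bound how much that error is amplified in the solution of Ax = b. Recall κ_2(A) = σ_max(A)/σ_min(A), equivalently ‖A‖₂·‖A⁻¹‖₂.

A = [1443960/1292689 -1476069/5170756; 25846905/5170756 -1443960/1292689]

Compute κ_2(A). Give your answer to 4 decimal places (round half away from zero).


form AᵀA = [417265214625/15905245456 -5867531460/994077841; -5867531460/994077841 21141646281/15905245456] with trace 130400613/4730888 and determinant 4862025/151388416
char-poly roots: 441/16 and 11025/9461776
κ = σ_max/σ_min = (21/4)/(105/3076) = 153.8000

153.8000


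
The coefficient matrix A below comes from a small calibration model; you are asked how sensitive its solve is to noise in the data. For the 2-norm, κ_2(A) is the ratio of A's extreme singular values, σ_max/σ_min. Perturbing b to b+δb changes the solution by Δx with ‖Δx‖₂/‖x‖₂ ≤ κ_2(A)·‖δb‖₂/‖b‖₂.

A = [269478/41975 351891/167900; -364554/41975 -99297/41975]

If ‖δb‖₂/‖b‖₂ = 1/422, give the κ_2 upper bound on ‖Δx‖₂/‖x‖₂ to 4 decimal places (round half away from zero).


M = AᵀA = [8220720456/70476025 4792467141/140952050; 4792467141/140952050 11263423329/1127616400]. tr(M)=5711798025/45104656, det(M)=102515625/11276164
solving λ² − 5711798025/45104656·λ + 102515625/11276164 = 0 gives λ = 2025/16, 202500/2819041
σ_max=√(2025/16)=(45/4), σ_min=√(202500/2819041)=(450/1679) → κ = 41.9750
perturbation bound = 41.9750·1/422 = 0.0995

0.0995


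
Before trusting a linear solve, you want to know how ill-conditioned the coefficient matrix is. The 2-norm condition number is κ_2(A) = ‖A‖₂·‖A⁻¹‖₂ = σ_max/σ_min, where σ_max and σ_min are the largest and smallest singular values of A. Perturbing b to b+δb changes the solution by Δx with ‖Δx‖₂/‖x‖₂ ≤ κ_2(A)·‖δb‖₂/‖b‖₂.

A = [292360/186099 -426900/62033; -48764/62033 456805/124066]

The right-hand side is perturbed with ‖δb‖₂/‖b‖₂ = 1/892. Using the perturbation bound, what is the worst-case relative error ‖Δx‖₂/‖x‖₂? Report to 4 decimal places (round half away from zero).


M = AᵀA = [369812176/119836809 -182493590/13315201; -182493590/13315201 3244447225/53260804]. tr(M)=18250609/285156, det(M)=10000/71289
solving λ² − 18250609/285156·λ + 10000/71289 = 0 gives λ = 64, 625/285156
κ_2(A) = √(λ_max/λ_min) = √(64 / (625/285156)) = 170.8800
κ_2(A)·‖δb‖/‖b‖ = 0.1916

0.1916


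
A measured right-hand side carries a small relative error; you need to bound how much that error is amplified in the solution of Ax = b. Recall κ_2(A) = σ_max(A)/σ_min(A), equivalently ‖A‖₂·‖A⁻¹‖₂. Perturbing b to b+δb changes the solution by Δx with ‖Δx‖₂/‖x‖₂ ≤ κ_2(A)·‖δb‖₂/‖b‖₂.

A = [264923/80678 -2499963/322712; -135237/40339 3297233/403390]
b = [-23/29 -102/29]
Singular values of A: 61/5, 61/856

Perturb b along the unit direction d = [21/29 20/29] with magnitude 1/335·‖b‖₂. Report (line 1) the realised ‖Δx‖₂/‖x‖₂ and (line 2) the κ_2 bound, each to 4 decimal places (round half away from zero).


0.0036
0.5110

σ_max = 61/5, σ_min = 61/856
κ_2(A) = (61/5) / (61/856) = 171.2000
κ_2(A)·‖δb‖/‖b‖ = 0.5110
solve Ax = b  →  x = [-38.7970 -16.3430]
‖b‖ = 3.6056, ‖x‖ = 42.0987
Δx = A⁻¹·δb where δb = 1/335·3.6056·d; ‖Δx‖ = 0.1510
realised ‖Δx‖/‖x‖ = 0.0036
so the bound overstates the realised error by a factor of ≈ 142.4481 (computed from the unrounded values)


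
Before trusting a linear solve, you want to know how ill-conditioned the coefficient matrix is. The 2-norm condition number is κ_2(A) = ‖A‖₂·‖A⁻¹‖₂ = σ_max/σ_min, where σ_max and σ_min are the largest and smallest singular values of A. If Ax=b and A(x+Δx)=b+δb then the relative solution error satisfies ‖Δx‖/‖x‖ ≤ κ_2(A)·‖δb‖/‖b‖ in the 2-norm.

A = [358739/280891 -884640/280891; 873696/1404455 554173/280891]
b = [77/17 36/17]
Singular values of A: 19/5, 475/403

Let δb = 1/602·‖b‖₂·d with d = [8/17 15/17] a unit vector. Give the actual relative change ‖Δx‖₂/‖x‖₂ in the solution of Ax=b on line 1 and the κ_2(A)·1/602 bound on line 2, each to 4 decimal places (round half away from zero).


0.0020
0.0054

largest singular value 19/5, smallest 475/403
condition number: (19/5) ÷ (475/403) = 3.2240
perturbation bound = 3.2240·1/602 = 0.0054
solve Ax = b  →  x = [3.4842 -0.0253]
‖b‖₂ = 5.0000 and ‖x‖₂ = 3.4843
δb = ε·‖b‖·d = [0.0039 0.0073]; solving A·Δx = δb gives ‖Δx‖ = 0.0070
relative error = 0.0020
tightness: 0.0020 against a bound of 0.0054 (unrounded ratio ≈ 0.3776)


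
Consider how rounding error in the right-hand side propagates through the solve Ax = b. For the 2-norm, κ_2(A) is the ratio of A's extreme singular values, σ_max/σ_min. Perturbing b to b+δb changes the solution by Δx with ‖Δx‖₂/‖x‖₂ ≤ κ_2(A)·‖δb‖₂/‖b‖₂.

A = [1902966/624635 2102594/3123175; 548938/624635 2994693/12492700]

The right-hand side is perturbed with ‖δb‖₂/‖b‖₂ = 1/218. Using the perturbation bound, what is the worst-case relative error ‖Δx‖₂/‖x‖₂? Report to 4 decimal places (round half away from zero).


form AᵀA = [156904501000/15606755329 70594241445/31213510658; 70594241445/31213510658 127524177001/249708085264] with trace 1569301721/148547344 and determinant 714025/37136836
solving λ² − 1569301721/148547344·λ + 714025/37136836 = 0 gives λ = 169/16, 16900/9284209
κ = σ_max/σ_min = (13/4)/(130/3047) = 76.1750
worst-case relative error ≤ 76.1750 × 1/218 = 0.3494

0.3494


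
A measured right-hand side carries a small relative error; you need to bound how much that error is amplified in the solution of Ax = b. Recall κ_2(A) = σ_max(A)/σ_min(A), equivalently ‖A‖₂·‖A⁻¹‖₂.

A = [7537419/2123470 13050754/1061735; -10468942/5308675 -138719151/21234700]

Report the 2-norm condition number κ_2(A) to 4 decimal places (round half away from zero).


199.8560

M = AᵀA = [6431529812929/390062702500 11021959869039/195031351250; 11021959869039/195031351250 302324826441409/1560250810000]. tr(M)=524881513109/2496401296, det(M)=11051265625/9985605184
eigenvalues of AᵀA: λ = (tr ± √(tr²−4·det))/2 = 841/4, 13140625/2496401296
σ_max=√(841/4)=(29/2), σ_min=√(13140625/2496401296)=(3625/49964) → κ = 199.8560


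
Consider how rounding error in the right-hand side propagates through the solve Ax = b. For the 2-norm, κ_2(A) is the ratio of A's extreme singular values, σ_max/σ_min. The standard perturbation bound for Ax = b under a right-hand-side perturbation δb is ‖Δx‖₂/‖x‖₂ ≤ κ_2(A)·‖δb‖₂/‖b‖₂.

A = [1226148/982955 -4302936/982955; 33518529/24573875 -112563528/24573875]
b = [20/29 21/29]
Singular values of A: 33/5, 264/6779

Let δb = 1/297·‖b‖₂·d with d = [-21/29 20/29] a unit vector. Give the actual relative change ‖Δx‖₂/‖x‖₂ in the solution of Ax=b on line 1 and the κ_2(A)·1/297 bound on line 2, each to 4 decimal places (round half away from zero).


0.5706
0.5706

σ_max = 33/5, σ_min = 264/6779
κ = σ_max/σ_min = (33/5)/(264/6779) = 169.4750
bound on ‖Δx‖/‖x‖: κ·ε = 169.4750·1/297 = 0.5706
solve Ax = b  →  x = [0.0424 -0.1455]
2-norm of b is 1.0000; of x, 0.1515
δb = ε·‖b‖·d = [-0.0024 0.0023]; solving A·Δx = δb gives ‖Δx‖ = 0.0865
relative error = 0.5706
tightness: 0.5706 against a bound of 0.5706; the bound is attained (ratio 1)
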